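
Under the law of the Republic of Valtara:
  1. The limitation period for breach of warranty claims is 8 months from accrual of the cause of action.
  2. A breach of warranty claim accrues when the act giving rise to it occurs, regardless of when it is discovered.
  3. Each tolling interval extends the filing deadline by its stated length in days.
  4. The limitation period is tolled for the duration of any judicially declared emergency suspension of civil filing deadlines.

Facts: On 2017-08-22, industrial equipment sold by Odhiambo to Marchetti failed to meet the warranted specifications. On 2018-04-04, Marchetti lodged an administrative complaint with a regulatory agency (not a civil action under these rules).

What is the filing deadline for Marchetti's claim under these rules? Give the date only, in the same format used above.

2018-04-22

The claim accrued on 2017-08-22, when the wrongful act occurred.
The untolled deadline — 8 months after 2017-08-22 — is 2018-04-22.
Nothing else in the chronology tolls or restarts the period.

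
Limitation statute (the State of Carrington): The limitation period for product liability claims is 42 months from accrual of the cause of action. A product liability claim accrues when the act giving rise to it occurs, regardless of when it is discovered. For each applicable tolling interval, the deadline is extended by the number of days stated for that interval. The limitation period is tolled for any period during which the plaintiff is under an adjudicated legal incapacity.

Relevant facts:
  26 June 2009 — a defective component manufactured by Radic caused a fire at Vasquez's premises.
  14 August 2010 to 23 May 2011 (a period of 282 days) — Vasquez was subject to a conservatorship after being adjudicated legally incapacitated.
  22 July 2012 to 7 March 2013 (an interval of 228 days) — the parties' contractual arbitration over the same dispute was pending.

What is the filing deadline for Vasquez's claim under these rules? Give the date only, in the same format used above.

The limitation period began to run on 26 June 2009.
42 months from 26 June 2009 is 26 December 2012.
The period was tolled for 282 days by the plaintiff's legal incapacity (14 August 2010 to 23 May 2011), pushing the deadline to 4 October 2013.
No stated provision tolls the period for a pending arbitration, so the interval from 22 July 2012 to 7 March 2013 has no effect on the deadline.

4 October 2013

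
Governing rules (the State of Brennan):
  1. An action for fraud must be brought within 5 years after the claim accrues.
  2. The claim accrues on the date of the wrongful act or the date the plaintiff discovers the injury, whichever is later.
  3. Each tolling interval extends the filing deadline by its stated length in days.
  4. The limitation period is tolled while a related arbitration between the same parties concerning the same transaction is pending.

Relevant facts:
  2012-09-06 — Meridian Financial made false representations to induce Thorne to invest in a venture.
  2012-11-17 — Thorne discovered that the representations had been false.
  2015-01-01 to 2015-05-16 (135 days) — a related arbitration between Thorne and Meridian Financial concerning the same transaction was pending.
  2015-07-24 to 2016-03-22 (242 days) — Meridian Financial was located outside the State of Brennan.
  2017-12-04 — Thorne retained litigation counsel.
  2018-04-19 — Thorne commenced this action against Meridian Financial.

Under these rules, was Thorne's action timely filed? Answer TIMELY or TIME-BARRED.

Taking the later of the act (2012-09-06) and discovery (2012-11-17), the claim accrued on 2012-11-17.
The untolled deadline — 5 years after 2012-11-17 — is 2017-11-17.
The period was tolled for 135 days by the pending related arbitration (2015-01-01 to 2015-05-16), pushing the deadline to 2018-04-01.
Although the defendant's absence ran from 2015-07-24 to 2016-03-22, the stated rules do not make that a tolling event, so it is disregarded.
The other events in the timeline have no effect on the limitation period under the stated rules.
Thorne filed on 2018-04-19, after the 2018-04-01 deadline, so the action is time-barred.

TIME-BARRED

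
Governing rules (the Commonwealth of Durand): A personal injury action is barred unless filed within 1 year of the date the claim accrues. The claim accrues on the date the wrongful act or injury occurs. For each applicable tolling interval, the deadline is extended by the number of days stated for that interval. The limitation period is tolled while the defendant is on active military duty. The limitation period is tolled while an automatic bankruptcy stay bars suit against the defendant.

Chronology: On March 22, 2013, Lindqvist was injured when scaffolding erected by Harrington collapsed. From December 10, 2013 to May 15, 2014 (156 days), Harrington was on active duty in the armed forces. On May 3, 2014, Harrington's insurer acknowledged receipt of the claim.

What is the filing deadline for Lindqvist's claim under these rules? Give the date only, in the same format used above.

The claim accrued on March 22, 2013, the date of the act.
1 year from March 22, 2013 is March 22, 2014.
Because the defendant's active military service ran from December 10, 2013 to May 15, 2014, the deadline is extended by 156 days to August 25, 2014.
Nothing else in the chronology tolls or restarts the period.

August 25, 2014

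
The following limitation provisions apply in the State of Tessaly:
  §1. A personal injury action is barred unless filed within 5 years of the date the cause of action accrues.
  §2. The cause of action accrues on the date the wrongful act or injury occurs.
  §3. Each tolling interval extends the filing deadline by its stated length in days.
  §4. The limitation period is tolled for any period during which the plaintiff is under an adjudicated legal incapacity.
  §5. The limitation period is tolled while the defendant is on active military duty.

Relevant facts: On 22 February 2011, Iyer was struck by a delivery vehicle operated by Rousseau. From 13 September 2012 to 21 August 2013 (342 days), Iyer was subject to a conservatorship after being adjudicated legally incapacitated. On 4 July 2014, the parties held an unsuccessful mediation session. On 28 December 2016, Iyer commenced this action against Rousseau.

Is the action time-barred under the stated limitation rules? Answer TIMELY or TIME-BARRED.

The cause of action accrued on 22 February 2011, the date of the act.
The untolled deadline — 5 years after 22 February 2011 — is 22 February 2016.
Because the plaintiff's legal incapacity ran from 13 September 2012 to 21 August 2013, the deadline is extended by 342 days to 29 January 2017.
The other events in the timeline have no effect on the limitation period under the stated rules.
Iyer filed on 28 December 2016, before the 29 January 2017 deadline, so the action is timely.

TIMELY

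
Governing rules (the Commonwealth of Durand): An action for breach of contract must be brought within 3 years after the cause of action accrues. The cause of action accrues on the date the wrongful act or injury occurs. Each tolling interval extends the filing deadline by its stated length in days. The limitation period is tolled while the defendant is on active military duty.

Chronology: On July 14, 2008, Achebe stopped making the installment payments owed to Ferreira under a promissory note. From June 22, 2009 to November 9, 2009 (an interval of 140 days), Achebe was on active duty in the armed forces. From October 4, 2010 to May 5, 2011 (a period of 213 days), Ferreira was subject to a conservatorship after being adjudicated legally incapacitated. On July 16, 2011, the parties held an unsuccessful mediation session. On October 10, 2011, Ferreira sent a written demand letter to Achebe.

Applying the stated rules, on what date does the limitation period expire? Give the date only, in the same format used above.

December 1, 2011

The claim accrued on July 14, 2008, when the wrongful act occurred.
3 years from July 14, 2008 is July 14, 2011.
The defendant's active military service from June 22, 2009 to November 9, 2009 tolled the period for 140 days, extending the deadline to December 1, 2011.
Although the plaintiff's incapacity ran from October 4, 2010 to May 5, 2011, the stated rules do not make that a tolling event, so it is disregarded.
The other events in the timeline have no effect on the limitation period under the stated rules.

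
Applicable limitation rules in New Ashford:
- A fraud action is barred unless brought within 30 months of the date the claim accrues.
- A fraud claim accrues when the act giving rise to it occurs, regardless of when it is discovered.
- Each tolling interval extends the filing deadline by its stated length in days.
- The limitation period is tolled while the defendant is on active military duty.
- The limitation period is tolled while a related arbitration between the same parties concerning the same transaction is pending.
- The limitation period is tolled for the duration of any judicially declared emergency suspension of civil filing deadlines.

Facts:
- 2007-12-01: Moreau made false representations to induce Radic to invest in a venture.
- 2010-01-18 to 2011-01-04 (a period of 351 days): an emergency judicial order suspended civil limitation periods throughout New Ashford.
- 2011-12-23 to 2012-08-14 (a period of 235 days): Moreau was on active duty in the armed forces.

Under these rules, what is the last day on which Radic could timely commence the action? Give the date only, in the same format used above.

The claim accrued on 2007-12-01, when the wrongful act occurred.
30 months from 2007-12-01 is 2010-06-01.
The period was tolled for 351 days by the emergency suspension of filing deadlines (2010-01-18 to 2011-01-04), pushing the deadline to 2011-05-18.
The defendant's active military service from 2011-12-23 to 2012-08-14 began after the period had already run on 2011-05-18, so it has no tolling effect.

2011-05-18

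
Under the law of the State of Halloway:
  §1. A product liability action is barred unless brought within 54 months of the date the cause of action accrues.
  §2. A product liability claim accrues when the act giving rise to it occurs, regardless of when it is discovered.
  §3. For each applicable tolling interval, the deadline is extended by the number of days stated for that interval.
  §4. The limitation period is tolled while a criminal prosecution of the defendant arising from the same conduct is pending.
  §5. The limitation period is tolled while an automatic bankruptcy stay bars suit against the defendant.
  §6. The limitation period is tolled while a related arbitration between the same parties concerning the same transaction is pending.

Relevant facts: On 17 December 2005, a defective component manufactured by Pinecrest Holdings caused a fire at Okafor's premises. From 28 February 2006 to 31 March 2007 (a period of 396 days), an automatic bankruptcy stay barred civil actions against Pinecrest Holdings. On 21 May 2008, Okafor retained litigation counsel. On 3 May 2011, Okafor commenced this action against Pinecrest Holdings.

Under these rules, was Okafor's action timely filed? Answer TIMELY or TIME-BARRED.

TIMELY

The cause of action accrued on 17 December 2005, the date of the act.
Adding the 54 months base period to 17 December 2005 gives a deadline of 17 June 2010, before any tolling.
The automatic bankruptcy stay from 28 February 2006 to 31 March 2007 tolled the period for 396 days, extending the deadline to 18 July 2011.
None of the other events listed affects the running of the period under the stated rules.
Filing on 3 May 2011 beat the 18 July 2011 deadline — the action is timely.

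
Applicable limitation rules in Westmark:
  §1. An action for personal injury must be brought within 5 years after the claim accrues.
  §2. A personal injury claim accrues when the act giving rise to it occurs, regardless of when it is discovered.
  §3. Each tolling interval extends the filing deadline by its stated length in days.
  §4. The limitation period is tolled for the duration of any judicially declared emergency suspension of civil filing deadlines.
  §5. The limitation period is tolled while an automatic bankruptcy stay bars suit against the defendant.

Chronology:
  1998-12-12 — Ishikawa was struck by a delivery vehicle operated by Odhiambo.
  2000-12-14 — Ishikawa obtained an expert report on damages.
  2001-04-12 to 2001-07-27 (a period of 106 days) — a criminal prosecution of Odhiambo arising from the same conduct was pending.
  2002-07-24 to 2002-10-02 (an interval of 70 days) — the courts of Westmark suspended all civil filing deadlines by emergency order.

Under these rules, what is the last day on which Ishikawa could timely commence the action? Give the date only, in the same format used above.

The limitation period began to run on 1998-12-12.
Adding the 5 years base period to 1998-12-12 gives a deadline of 2003-12-12, before any tolling.
The emergency suspension of filing deadlines from 2002-07-24 to 2002-10-02 tolled the period for 70 days, extending the deadline to 2004-02-20.
No stated provision tolls the period for a criminal prosecution, so the interval from 2001-04-12 to 2001-07-27 has no effect on the deadline.
The other events in the timeline have no effect on the limitation period under the stated rules.

2004-02-20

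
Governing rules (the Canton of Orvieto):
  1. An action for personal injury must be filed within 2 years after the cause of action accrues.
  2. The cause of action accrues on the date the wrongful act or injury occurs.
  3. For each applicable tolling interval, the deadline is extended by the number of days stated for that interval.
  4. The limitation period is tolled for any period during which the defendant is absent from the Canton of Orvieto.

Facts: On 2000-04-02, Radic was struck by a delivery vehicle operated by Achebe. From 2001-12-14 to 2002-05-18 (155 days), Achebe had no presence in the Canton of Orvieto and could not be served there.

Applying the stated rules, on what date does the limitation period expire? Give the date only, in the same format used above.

The limitation period began to run on 2000-04-02.
The untolled deadline — 2 years after 2000-04-02 — is 2002-04-02.
The period was tolled for 155 days by the defendant's absence from the jurisdiction (2001-12-14 to 2002-05-18), pushing the deadline to 2002-09-04.

2002-09-04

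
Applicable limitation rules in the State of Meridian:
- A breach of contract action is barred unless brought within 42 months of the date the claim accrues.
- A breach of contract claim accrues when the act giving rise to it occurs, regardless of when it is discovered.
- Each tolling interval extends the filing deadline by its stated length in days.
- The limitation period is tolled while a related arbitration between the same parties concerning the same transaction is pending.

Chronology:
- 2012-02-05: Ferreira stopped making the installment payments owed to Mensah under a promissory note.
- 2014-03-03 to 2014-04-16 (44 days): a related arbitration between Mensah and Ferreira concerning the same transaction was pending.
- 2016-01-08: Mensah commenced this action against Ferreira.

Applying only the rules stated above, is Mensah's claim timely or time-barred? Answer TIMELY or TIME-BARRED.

TIME-BARRED

The claim accrued on 2012-02-05, the date of the act.
The untolled deadline — 42 months after 2012-02-05 — is 2015-08-05.
The pending related arbitration from 2014-03-03 to 2014-04-16 tolled the period for 44 days, extending the deadline to 2015-09-18.
Filing on 2016-01-08 missed the 2015-09-18 deadline — the action is time-barred.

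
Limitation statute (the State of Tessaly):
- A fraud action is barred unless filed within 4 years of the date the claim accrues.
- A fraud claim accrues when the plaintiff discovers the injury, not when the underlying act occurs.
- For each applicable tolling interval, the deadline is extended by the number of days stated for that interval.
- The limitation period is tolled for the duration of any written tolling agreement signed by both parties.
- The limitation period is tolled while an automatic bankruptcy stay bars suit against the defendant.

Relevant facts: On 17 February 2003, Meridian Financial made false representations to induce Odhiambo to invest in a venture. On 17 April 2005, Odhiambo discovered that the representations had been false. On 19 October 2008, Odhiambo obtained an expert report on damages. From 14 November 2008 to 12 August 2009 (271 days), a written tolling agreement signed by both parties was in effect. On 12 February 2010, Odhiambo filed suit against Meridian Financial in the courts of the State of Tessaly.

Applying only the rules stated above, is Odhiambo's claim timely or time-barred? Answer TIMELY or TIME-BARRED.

Under the discovery rule, the claim accrued on 17 April 2005, when Odhiambo discovered the injury — not on the 17 February 2003 date of the underlying act.
Adding the 4 years base period to 17 April 2005 gives a deadline of 17 April 2009, before any tolling.
Because the written tolling agreement ran from 14 November 2008 to 12 August 2009, the deadline is extended by 271 days to 13 January 2010.
Nothing else in the chronology tolls or restarts the period.
Filing on 12 February 2010 missed the 13 January 2010 deadline — the action is time-barred.

TIME-BARRED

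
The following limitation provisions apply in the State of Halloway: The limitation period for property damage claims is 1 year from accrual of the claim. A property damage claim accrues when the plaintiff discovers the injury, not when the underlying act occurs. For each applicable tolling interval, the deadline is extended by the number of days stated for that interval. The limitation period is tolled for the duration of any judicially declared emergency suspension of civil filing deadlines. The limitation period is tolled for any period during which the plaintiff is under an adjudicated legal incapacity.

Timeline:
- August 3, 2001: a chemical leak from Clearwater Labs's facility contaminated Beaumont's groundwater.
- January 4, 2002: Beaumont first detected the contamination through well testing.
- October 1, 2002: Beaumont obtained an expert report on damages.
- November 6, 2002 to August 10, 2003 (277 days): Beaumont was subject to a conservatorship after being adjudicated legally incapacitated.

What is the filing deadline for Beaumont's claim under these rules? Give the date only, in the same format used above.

October 8, 2003

The claim did not accrue until Beaumont discovered the injury on January 4, 2002; the August 3, 2001 act date does not start the clock under the stated rule.
Adding the 1 year base period to January 4, 2002 gives a deadline of January 4, 2003, before any tolling.
The plaintiff's legal incapacity from November 6, 2002 to August 10, 2003 tolled the period for 277 days, extending the deadline to October 8, 2003.
None of the other events listed affects the running of the period under the stated rules.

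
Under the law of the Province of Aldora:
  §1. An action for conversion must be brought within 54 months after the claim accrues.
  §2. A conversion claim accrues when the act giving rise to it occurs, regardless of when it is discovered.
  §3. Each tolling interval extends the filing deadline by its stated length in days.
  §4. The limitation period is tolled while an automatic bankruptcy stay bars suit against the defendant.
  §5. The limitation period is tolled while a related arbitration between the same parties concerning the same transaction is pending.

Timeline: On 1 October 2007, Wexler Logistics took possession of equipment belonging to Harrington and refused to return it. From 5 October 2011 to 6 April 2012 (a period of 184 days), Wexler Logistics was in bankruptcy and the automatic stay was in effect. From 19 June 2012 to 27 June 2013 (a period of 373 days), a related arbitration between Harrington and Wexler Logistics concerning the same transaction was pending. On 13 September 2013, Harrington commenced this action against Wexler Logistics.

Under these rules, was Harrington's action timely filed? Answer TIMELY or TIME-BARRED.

TIMELY

The claim accrued on 1 October 2007, when the wrongful act occurred.
The untolled deadline — 54 months after 1 October 2007 — is 1 April 2012.
Because the automatic bankruptcy stay ran from 5 October 2011 to 6 April 2012, the deadline is extended by 184 days to 2 October 2012.
The period was tolled for 373 days by the pending related arbitration (19 June 2012 to 27 June 2013), pushing the deadline to 10 October 2013.
Harrington filed on 13 September 2013, before the 10 October 2013 deadline, so the action is timely.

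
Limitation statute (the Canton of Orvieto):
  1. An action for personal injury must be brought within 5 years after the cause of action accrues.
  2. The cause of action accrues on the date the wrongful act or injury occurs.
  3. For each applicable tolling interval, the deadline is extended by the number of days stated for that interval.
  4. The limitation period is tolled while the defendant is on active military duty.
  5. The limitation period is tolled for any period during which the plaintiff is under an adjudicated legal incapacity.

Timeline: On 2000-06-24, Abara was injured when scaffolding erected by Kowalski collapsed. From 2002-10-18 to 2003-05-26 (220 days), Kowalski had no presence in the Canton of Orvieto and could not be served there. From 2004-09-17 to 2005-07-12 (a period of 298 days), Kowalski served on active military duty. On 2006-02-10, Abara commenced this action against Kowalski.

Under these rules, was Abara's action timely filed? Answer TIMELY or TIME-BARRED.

The claim accrued on 2000-06-24, when the wrongful act occurred.
Adding the 5 years base period to 2000-06-24 gives a deadline of 2005-06-24, before any tolling.
Because the defendant's active military service ran from 2004-09-17 to 2005-07-12, the deadline is extended by 298 days to 2006-04-18.
Although the defendant's absence ran from 2002-10-18 to 2003-05-26, the stated rules do not make that a tolling event, so it is disregarded.
Abara filed on 2006-02-10, before the 2006-04-18 deadline, so the action is timely.

TIMELY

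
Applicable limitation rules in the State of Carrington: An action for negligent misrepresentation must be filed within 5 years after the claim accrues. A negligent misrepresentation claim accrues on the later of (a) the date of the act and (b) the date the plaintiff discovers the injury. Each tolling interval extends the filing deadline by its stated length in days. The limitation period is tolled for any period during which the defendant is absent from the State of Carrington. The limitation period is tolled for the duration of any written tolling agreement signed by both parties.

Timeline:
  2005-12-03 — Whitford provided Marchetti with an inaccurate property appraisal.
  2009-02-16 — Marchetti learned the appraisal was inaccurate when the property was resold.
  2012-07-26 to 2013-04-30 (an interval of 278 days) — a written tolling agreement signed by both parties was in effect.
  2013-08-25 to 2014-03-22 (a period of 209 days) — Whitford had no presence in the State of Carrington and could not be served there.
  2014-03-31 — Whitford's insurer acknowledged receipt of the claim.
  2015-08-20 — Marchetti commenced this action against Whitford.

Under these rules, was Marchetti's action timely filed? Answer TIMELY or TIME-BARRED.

TIME-BARRED

Taking the later of the act (2005-12-03) and discovery (2009-02-16), the claim accrued on 2009-02-16.
5 years from 2009-02-16 is 2014-02-16.
The written tolling agreement from 2012-07-26 to 2013-04-30 tolled the period for 278 days, extending the deadline to 2014-11-21.
The defendant's absence from the jurisdiction from 2013-08-25 to 2014-03-22 tolled the period for 209 days, extending the deadline to 2015-06-18.
None of the other events listed affects the running of the period under the stated rules.
Marchetti filed on 2015-08-20, after the 2015-06-18 deadline, so the action is time-barred.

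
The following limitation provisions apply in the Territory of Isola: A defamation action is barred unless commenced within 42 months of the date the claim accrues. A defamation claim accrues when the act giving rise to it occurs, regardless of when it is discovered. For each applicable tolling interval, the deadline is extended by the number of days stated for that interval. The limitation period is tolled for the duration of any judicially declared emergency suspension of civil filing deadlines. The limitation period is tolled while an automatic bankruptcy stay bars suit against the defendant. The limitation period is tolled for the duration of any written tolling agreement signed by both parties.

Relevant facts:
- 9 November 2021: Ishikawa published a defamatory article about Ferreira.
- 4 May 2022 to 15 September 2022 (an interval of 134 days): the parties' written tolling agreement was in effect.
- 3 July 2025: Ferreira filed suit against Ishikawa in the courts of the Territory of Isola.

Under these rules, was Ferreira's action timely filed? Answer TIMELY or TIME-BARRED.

The claim accrued on 9 November 2021, when the wrongful act occurred.
Adding the 42 months base period to 9 November 2021 gives a deadline of 9 May 2025, before any tolling.
The written tolling agreement from 4 May 2022 to 15 September 2022 tolled the period for 134 days, extending the deadline to 20 September 2025.
Filing on 3 July 2025 beat the 20 September 2025 deadline — the action is timely.

TIMELY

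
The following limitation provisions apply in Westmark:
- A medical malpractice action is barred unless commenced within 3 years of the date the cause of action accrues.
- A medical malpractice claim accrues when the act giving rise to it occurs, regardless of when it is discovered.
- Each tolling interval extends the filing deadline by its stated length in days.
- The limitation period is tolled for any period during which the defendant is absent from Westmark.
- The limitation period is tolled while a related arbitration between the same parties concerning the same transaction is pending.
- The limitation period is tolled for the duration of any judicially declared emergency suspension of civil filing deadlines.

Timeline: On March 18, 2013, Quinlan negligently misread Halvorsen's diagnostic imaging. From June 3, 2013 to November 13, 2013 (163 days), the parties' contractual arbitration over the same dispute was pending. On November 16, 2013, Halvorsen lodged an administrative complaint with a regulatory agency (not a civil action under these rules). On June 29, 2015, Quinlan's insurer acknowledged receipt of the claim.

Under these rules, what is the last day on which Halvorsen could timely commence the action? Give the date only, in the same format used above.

The limitation period began to run on March 18, 2013.
3 years from March 18, 2013 is March 18, 2016.
Because the pending related arbitration ran from June 3, 2013 to November 13, 2013, the deadline is extended by 163 days to August 28, 2016.
None of the other events listed affects the running of the period under the stated rules.

August 28, 2016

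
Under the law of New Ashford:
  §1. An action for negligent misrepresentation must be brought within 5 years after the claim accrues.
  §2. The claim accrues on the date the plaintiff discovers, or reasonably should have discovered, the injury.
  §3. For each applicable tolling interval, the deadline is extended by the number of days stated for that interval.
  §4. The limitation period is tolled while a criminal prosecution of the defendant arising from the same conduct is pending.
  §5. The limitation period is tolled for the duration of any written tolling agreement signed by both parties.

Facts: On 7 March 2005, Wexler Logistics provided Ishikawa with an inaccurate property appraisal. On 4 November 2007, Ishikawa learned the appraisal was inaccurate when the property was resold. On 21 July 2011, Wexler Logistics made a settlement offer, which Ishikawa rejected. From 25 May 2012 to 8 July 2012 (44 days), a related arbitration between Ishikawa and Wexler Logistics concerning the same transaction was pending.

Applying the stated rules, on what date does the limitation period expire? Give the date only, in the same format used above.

Under the discovery rule, the claim accrued on 4 November 2007, when Ishikawa discovered the injury — not on the 7 March 2005 date of the underlying act.
The untolled deadline — 5 years after 4 November 2007 — is 4 November 2012.
The pending related arbitration from 25 May 2012 to 8 July 2012 does not toll the period, because no stated rule makes a pending arbitration a tolling event.
None of the other events listed affects the running of the period under the stated rules.

4 November 2012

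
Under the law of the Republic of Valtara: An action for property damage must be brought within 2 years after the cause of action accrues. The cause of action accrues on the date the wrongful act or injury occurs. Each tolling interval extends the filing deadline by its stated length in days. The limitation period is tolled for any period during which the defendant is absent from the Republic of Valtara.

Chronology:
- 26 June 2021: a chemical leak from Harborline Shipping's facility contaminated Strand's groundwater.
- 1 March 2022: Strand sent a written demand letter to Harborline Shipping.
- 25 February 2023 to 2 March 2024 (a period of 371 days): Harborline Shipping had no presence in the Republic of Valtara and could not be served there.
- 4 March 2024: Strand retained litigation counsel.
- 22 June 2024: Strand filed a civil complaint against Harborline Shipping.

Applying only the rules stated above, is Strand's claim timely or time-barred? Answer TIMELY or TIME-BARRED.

The limitation period began to run on 26 June 2021.
The untolled deadline — 2 years after 26 June 2021 — is 26 June 2023.
The defendant's absence from the jurisdiction from 25 February 2023 to 2 March 2024 tolled the period for 371 days, extending the deadline to 1 July 2024.
Nothing else in the chronology tolls or restarts the period.
The 22 June 2024 filing precedes the 1 July 2024 deadline; the claim is timely.

TIMELY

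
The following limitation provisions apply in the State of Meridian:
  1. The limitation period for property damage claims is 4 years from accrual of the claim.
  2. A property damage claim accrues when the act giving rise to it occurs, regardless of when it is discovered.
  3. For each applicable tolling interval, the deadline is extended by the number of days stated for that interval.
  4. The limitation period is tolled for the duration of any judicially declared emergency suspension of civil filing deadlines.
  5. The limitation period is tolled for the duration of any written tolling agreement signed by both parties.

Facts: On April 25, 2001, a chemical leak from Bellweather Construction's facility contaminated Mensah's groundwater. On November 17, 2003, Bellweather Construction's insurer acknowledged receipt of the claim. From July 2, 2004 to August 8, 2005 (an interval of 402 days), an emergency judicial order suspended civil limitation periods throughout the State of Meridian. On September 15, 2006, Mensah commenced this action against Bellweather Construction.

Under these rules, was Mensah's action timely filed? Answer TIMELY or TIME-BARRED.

TIME-BARRED

The claim accrued on April 25, 2001, when the wrongful act occurred.
The untolled deadline — 4 years after April 25, 2001 — is April 25, 2005.
The period was tolled for 402 days by the emergency suspension of filing deadlines (July 2, 2004 to August 8, 2005), pushing the deadline to June 1, 2006.
The other events in the timeline have no effect on the limitation period under the stated rules.
The September 15, 2006 filing falls after the June 1, 2006 deadline; the claim is time-barred.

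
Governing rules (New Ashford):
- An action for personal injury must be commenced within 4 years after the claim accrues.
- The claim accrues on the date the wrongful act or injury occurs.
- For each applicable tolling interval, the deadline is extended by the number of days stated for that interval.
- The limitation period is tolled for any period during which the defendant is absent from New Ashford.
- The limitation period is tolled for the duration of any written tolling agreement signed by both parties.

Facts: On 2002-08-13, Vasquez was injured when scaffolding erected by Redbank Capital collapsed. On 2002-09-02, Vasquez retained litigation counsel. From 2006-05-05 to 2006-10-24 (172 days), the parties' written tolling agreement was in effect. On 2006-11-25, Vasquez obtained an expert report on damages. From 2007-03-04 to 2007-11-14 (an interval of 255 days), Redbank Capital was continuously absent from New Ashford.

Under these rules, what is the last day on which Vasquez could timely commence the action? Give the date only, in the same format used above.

The claim accrued on 2002-08-13, when the wrongful act occurred.
Adding the 4 years base period to 2002-08-13 gives a deadline of 2006-08-13, before any tolling.
Because the written tolling agreement ran from 2006-05-05 to 2006-10-24, the deadline is extended by 172 days to 2007-02-01.
The defendant's absence from the jurisdiction from 2007-03-04 to 2007-11-14 began after the period had already run on 2007-02-01, so it has no tolling effect.
Nothing else in the chronology tolls or restarts the period.

2007-02-01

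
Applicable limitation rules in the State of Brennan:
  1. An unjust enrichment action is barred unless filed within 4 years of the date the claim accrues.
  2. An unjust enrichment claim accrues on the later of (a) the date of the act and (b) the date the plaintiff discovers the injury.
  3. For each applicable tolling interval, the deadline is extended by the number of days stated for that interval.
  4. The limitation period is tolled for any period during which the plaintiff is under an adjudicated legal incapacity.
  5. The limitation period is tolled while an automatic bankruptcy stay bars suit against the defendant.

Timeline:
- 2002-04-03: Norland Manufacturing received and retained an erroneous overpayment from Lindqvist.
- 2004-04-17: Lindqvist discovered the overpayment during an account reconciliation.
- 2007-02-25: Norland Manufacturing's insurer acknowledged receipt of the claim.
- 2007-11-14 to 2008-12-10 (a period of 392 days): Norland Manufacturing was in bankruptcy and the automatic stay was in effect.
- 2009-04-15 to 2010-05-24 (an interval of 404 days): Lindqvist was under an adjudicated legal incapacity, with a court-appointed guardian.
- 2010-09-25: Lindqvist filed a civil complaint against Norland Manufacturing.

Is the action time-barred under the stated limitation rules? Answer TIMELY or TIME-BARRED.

TIME-BARRED

Because discovery on 2004-04-17 post-dates the 2002-04-03 act, accrual under the later-of rule falls on 2004-04-17.
The untolled deadline — 4 years after 2004-04-17 — is 2008-04-17.
Because the automatic bankruptcy stay ran from 2007-11-14 to 2008-12-10, the deadline is extended by 392 days to 2009-05-14.
The plaintiff's legal incapacity from 2009-04-15 to 2010-05-24 tolled the period for 404 days, extending the deadline to 2010-06-22.
The other events in the timeline have no effect on the limitation period under the stated rules.
Lindqvist filed on 2010-09-25, after the 2010-06-22 deadline, so the action is time-barred.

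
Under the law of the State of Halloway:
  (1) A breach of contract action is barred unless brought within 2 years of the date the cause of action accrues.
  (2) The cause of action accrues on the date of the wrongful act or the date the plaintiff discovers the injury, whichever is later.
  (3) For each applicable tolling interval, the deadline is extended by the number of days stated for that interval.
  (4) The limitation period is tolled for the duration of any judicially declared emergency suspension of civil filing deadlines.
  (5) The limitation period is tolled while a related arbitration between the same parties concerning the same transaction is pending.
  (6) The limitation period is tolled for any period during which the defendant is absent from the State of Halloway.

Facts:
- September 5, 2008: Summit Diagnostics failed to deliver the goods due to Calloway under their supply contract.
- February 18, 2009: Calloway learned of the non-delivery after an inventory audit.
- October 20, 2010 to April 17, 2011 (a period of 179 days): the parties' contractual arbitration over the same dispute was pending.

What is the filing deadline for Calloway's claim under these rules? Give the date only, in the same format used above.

August 16, 2011

The claim accrued on February 18, 2009 — the later of the September 5, 2008 act and the February 18, 2009 discovery.
2 years from February 18, 2009 is February 18, 2011.
The pending related arbitration from October 20, 2010 to April 17, 2011 tolled the period for 179 days, extending the deadline to August 16, 2011.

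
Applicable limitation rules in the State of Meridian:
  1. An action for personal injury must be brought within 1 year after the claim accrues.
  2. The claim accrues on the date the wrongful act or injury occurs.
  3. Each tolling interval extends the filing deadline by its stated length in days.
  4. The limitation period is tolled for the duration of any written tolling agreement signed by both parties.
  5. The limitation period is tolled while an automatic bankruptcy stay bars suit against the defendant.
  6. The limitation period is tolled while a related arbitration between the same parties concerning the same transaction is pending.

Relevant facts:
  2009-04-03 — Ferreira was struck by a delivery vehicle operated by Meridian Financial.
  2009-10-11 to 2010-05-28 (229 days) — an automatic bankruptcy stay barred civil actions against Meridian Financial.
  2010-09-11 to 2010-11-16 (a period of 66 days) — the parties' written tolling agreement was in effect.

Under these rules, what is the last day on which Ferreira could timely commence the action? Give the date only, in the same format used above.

The claim accrued on 2009-04-03, when the wrongful act occurred.
The untolled deadline — 1 year after 2009-04-03 — is 2010-04-03.
The automatic bankruptcy stay from 2009-10-11 to 2010-05-28 tolled the period for 229 days, extending the deadline to 2010-11-18.
Because the written tolling agreement ran from 2010-09-11 to 2010-11-16, the deadline is extended by 66 days to 2011-01-23.

2011-01-23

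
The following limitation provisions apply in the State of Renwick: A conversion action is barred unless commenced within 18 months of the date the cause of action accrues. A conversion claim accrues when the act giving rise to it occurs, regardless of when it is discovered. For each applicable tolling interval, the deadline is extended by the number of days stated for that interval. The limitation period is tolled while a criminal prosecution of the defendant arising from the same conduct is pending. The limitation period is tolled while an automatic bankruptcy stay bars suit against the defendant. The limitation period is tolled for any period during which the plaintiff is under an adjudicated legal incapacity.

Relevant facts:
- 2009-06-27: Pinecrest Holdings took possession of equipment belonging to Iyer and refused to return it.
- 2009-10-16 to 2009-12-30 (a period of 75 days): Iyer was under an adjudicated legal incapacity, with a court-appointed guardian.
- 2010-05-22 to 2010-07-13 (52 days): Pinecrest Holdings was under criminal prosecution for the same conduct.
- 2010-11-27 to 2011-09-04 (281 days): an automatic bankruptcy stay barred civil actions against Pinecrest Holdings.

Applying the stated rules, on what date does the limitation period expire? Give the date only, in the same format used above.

2012-02-08

The claim accrued on 2009-06-27, when the wrongful act occurred.
Adding the 18 months base period to 2009-06-27 gives a deadline of 2010-12-27, before any tolling.
The plaintiff's legal incapacity from 2009-10-16 to 2009-12-30 tolled the period for 75 days, extending the deadline to 2011-03-12.
Because the pending criminal prosecution ran from 2010-05-22 to 2010-07-13, the deadline is extended by 52 days to 2011-05-03.
Because the automatic bankruptcy stay ran from 2010-11-27 to 2011-09-04, the deadline is extended by 281 days to 2012-02-08.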